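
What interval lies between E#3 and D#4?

The letter names run E→D, a span of 6 letter steps, so the interval is some kind of seventh.
E# to D# is 10 semitones. A major seventh is 11, so 10 makes it minor.

minor seventh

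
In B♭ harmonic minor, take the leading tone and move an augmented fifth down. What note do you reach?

The leading tone of Bb harmonic minor is A.
An augmented fifth (8 semitones) below A lands on the letter D, giving Db.

Db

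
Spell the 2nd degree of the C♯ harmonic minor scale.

D#

The C# harmonic minor scale runs C# D# E F# G# A B#.
Degree 2 is D#.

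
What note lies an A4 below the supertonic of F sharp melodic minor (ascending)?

The supertonic of F# melodic minor (ascending) is G#.
An augmented fourth (6 semitones) below G# lands on the letter D, giving D.

D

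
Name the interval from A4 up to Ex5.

The letter names run A→E, a span of 4 letter steps, so the interval is some kind of fifth.
A to E## is 9 semitones. A perfect fifth is 7, so 9 makes it doubly augmented.

doubly augmented fifth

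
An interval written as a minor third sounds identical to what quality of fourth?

doubly diminished

A minor third spans 3 semitones.
A fourth spanning 3 semitones is doubly diminished (the perfect fourth is 5).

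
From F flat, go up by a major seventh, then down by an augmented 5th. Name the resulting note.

A major seventh up from Fb is Eb (letter E, 11 semitones up).
An augmented fifth down from Eb is Abb (letter A, 8 semitones down).

Abb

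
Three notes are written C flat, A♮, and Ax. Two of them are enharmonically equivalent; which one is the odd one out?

In 12-tone equal temperament, enharmonic equivalents share a pitch class. Cb is pitch class 11; A is pitch class 9; A## is pitch class 11.
Cb and A## share pitch class 11, while A is pitch class 9.

A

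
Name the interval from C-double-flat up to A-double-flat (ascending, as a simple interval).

major sixth

The letter names run C→A, a span of 5 letter steps, so the interval is some kind of sixth.
Cbb to Abb is 9 semitones. A major sixth is 9, so 9 makes it major.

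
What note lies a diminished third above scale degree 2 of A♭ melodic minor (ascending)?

Dbb

Scale degree 2 of Ab melodic minor (ascending) is Bb.
A diminished third (2 semitones) above Bb lands on the letter D, giving Dbb.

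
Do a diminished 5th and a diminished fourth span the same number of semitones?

A diminished fifth spans 6 semitones; a diminished fourth spans 4.
The spans differ, so they are not enharmonic equivalents.

No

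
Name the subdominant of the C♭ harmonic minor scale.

Fb

The Cb harmonic minor scale runs Cb Db Ebb Fb Gb Abb Bb.
Degree 4 is Fb.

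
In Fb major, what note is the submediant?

Degree 6 takes the letter 5 steps above F, which is D.
In major, degree 6 sits 9 semitones above the tonic. Fb + 9 semitones is pitch class 1, spelled on D as Db.

Db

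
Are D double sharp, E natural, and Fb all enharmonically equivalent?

D## = pitch class 4 and E = pitch class 4 and Fb = pitch class 4 — the same pitch class, so they are enharmonic equivalents.

Yes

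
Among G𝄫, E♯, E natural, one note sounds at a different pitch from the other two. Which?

In 12-tone equal temperament, enharmonic equivalents share a pitch class. Gbb is pitch class 5; E# is pitch class 5; E is pitch class 4.
Gbb and E# share pitch class 5, while E is pitch class 4.

E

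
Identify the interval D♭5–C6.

major seventh

The letter names run D→C, a span of 6 letter steps, so the interval is some kind of seventh.
Db to C is 11 semitones. A major seventh is 11, so 11 makes it major.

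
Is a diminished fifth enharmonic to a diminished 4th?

No

A diminished fifth spans 6 semitones; a diminished fourth spans 4.
The spans differ, so they are not enharmonic equivalents.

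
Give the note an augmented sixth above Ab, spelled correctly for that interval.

A sixth above A lands on the letter F.
An augmented sixth spans 10 semitones, so Ab moves to pitch class 6. On the letter F that is F#.

F#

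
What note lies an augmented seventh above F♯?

E##

F up a major seventh is E, so the target letter is E.
From F#, an augmented seventh is 12 semitones up: E##.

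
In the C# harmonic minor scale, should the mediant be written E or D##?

E

Each scale degree takes a distinct letter name. Degree 3 of a scale on C must use the letter E.
E and D## are enharmonically the same pitch, but only E uses the letter E, so it is the correct spelling here.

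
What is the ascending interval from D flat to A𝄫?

Counting letters D–E–F–G–A gives a fifth.
Db→Abb = 6 semitones, 1 narrower than the perfect fifth (7), so diminished.

diminished fifth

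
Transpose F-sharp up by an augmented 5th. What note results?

A fifth above F lands on the letter C.
An augmented fifth spans 8 semitones, so F# moves to pitch class 2. On the letter C that is C##.

C##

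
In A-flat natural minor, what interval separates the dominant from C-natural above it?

The dominant of Ab natural minor is Eb.
Eb up to C: letters E→C make it a sixth; 9 semitones makes it major.

major sixth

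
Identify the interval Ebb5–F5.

augmented second

Counting letters E–F gives a second.
Ebb→F = 3 semitones, 1 wider than the major second (2), so augmented.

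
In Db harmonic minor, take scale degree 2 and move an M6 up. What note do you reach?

C

Scale degree 2 of Db harmonic minor is Eb.
A major sixth (9 semitones) above Eb lands on the letter C, giving C.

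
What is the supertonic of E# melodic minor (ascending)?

Degree 2 takes the letter 1 step above E, which is F.
In melodic minor (ascending), degree 2 sits 2 semitones above the tonic. E# + 2 semitones is pitch class 7, spelled on F as F##.

F##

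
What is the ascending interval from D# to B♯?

Counting letters D–E–F–G–A–B gives a sixth.
D#→B# = 9 semitones, exactly the major sixth.

major sixth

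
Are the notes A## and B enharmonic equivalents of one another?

Yes

A## is pitch class 11; B is pitch class 11.
All spellings map to pitch class 11, so they are enharmonically equivalent.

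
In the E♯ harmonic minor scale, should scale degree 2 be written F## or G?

F##

Each scale degree takes a distinct letter name. Degree 2 of a scale on E must use the letter F.
F## and G are enharmonically the same pitch, but only F## uses the letter F, so it is the correct spelling here.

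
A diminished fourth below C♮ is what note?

A fourth below C lands on the letter G.
A diminished fourth spans 4 semitones, so C moves to pitch class 8. On the letter G that is G#.

G#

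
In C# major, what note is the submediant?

The C# major scale runs C# D# E# F# G# A# B#.
Degree 6 is A#.

A#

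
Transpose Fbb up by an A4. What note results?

A fourth above F lands on the letter B.
An augmented fourth spans 6 semitones, so Fbb moves to pitch class 9. On the letter B that is Bbb.

Bbb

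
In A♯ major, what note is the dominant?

E#

Degree 5 takes the letter 4 steps above A, which is E.
In major, degree 5 sits 7 semitones above the tonic. A# + 7 semitones is pitch class 5, spelled on E as E#.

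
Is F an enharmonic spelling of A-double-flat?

No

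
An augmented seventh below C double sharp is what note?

D

A seventh below C lands on the letter D.
An augmented seventh spans 12 semitones, so C## moves to pitch class 2. On the letter D that is D.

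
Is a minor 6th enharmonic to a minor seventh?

No

A minor sixth spans 8 semitones; a minor seventh spans 10.
The spans differ, so they are not enharmonic equivalents.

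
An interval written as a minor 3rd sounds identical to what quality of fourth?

doubly diminished

A minor third spans 3 semitones.
A fourth spanning 3 semitones is doubly diminished (the perfect fourth is 5).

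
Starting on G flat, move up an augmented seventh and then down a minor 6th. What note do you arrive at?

An augmented seventh up from Gb is F# (letter F, 12 semitones up).
A minor sixth down from F# is A# (letter A, 8 semitones down).

A#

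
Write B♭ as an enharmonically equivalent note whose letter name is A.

A#

Bb is pitch class 10. The letter A alone is pitch class 9.
To reach pitch class 10 from A requires an offset of +1 semitone, i.e. sharp: A#.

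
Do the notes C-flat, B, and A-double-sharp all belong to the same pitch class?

Cb = pitch class 11 and B = pitch class 11 and A## = pitch class 11 — the same pitch class, so they are enharmonic equivalents.

Yes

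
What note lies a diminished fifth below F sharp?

F down a perfect fifth is Bb, so the target letter is B.
From F#, a diminished fifth is 6 semitones down: B#.

B#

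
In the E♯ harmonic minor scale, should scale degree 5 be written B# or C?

B#

Each scale degree takes a distinct letter name. Degree 5 of a scale on E must use the letter B.
B# and C are enharmonically the same pitch, but only B# uses the letter B, so it is the correct spelling here.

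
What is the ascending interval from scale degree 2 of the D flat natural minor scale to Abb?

diminished fourth

Scale degree 2 of Db natural minor is Eb.
Eb up to Abb: letters E→A make it a fourth; 4 semitones makes it diminished.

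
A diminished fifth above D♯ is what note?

A

D up a perfect fifth is A, so the target letter is A.
From D#, a diminished fifth is 6 semitones up: A.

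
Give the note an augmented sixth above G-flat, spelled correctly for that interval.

E

A sixth above G lands on the letter E.
An augmented sixth spans 10 semitones, so Gb moves to pitch class 4. On the letter E that is E.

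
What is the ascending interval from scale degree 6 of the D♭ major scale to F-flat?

diminished fifth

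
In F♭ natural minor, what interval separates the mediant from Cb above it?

major third

The mediant of Fb natural minor is Abb.
Abb up to Cb: letters A→C make it a third; 4 semitones makes it major.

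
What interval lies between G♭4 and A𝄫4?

minor second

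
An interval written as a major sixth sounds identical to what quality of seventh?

diminished

A major sixth spans 9 semitones.
A seventh spanning 9 semitones is diminished (the major seventh is 11).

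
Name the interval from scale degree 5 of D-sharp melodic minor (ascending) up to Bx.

augmented second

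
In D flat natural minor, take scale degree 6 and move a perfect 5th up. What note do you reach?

Fb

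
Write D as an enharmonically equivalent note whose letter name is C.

C##

D is pitch class 2. The letter C alone is pitch class 0.
To reach pitch class 2 from C requires an offset of +2 semitones, i.e. double sharp: C##.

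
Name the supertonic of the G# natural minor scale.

A#

Degree 2 takes the letter 1 step above G, which is A.
In natural minor, degree 2 sits 2 semitones above the tonic. G# + 2 semitones is pitch class 10, spelled on A as A#.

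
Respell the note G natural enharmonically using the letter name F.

G is pitch class 7. The letter F alone is pitch class 5.
To reach pitch class 7 from F requires an offset of +2 semitones, i.e. double sharp: F##.

F##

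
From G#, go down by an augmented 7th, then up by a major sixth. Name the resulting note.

F

An augmented seventh down from G# is Ab (letter A, 12 semitones down).
A major sixth up from Ab is F (letter F, 9 semitones up).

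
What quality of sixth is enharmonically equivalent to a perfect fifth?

diminished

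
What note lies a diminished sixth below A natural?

C##

A sixth below A lands on the letter C.
A diminished sixth spans 7 semitones, so A moves to pitch class 2. On the letter C that is C##.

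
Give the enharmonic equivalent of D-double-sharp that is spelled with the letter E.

D## is pitch class 4. The letter E alone is pitch class 4.
Pitch class 4 on E needs no accidental: E.

E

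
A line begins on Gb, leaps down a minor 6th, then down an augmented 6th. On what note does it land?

Dbb

A minor sixth down from Gb is Bb (letter B, 8 semitones down).
An augmented sixth down from Bb is Dbb (letter D, 10 semitones down).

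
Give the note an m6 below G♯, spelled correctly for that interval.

B#

G down a major sixth is Bb, so the target letter is B.
From G#, a minor sixth is 8 semitones down: B#.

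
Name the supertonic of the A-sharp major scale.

Degree 2 takes the letter 1 step above A, which is B.
In major, degree 2 sits 2 semitones above the tonic. A# + 2 semitones is pitch class 0, spelled on B as B#.

B#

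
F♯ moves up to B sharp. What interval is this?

Counting letters F–G–A–B gives a fourth.
F#→B# = 6 semitones, 1 wider than the perfect fourth (5), so augmented.

augmented fourth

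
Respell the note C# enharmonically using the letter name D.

Db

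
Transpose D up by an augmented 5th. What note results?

A fifth above D lands on the letter A.
An augmented fifth spans 8 semitones, so D moves to pitch class 10. On the letter A that is A#.

A#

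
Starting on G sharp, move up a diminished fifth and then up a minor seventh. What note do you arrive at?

C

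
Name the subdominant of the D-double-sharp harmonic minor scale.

Degree 4 takes the letter 3 steps above D, which is G.
In harmonic minor, degree 4 sits 5 semitones above the tonic. D## + 5 semitones is pitch class 9, spelled on G as G##.

G##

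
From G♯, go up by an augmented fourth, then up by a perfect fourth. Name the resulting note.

F##

An augmented fourth up from G# is C## (letter C, 6 semitones up).
A perfect fourth up from C## is F## (letter F, 5 semitones up).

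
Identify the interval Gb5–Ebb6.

The letter names run G→E, a span of 5 letter steps, so the interval is some kind of sixth.
Gb to Ebb is 8 semitones. A major sixth is 9, so 8 makes it minor.

minor sixth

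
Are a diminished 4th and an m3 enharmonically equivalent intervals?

No

A diminished fourth spans 4 semitones; a minor third spans 3.
The spans differ, so they are not enharmonic equivalents.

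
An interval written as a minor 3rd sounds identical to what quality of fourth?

doubly diminished

A minor third spans 3 semitones.
A fourth spanning 3 semitones is doubly diminished (the perfect fourth is 5).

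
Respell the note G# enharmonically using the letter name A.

Ab

G# is pitch class 8. The letter A alone is pitch class 9.
To reach pitch class 8 from A requires an offset of -1 semitone, i.e. flat: Ab.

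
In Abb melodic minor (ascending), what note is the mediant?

Cbb

The Abb melodic minor (ascending) scale runs Abb Bbb Cbb Dbb Ebb Fb Gb.
Degree 3 is Cbb.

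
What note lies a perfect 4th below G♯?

D#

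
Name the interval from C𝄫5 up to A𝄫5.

major sixth

The letter names run C→A, a span of 5 letter steps, so the interval is some kind of sixth.
Cbb to Abb is 9 semitones. A major sixth is 9, so 9 makes it major.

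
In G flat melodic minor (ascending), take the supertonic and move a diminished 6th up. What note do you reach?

The supertonic of Gb melodic minor (ascending) is Ab.
A diminished sixth (7 semitones) above Ab lands on the letter F, giving Fbb.

Fbb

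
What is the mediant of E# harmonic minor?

Degree 3 takes the letter 2 steps above E, which is G.
In harmonic minor, degree 3 sits 3 semitones above the tonic. E# + 3 semitones is pitch class 8, spelled on G as G#.

G#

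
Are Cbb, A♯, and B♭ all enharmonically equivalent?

Cbb = pitch class 10 and A# = pitch class 10 and Bb = pitch class 10 — the same pitch class, so they are enharmonic equivalents.

Yes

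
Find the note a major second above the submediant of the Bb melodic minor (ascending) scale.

The submediant of Bb melodic minor (ascending) is G.
A major second (2 semitones) above G lands on the letter A, giving A.

A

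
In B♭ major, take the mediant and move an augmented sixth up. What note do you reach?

The mediant of Bb major is D.
An augmented sixth (10 semitones) above D lands on the letter B, giving B#.

B#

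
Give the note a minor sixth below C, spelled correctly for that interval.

E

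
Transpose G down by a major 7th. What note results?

Ab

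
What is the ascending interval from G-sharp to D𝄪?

Counting letters G–A–B–C–D gives a fifth.
G#→D## = 8 semitones, 1 wider than the perfect fifth (7), so augmented.

augmented fifth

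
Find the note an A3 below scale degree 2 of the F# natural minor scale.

Scale degree 2 of F# natural minor is G#.
An augmented third (5 semitones) below G# lands on the letter E, giving Eb.

Eb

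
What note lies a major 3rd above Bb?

B up a major third is D#, so the target letter is D.
From Bb, a major third is 4 semitones up: D.

D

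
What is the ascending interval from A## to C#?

diminished third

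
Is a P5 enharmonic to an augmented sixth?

No

A perfect fifth spans 7 semitones; an augmented sixth spans 10.
The spans differ, so they are not enharmonic equivalents.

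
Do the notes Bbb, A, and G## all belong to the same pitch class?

Yes

Bbb = pitch class 9 and A = pitch class 9 and G## = pitch class 9 — the same pitch class, so they are enharmonic equivalents.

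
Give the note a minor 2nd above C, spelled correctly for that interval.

A second above C lands on the letter D.
A minor second spans 1 semitone, so C moves to pitch class 1. On the letter D that is Db.

Db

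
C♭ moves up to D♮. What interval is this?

augmented second

Counting letters C–D gives a second.
Cb→D = 3 semitones, 1 wider than the major second (2), so augmented.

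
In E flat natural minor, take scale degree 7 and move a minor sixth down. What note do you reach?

F

Scale degree 7 of Eb natural minor is Db.
A minor sixth (8 semitones) below Db lands on the letter F, giving F.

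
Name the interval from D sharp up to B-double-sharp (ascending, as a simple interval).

augmented sixth

The letter names run D→B, a span of 5 letter steps, so the interval is some kind of sixth.
D# to B## is 10 semitones. A major sixth is 9, so 10 makes it augmented.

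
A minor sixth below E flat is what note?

E down a major sixth is G, so the target letter is G.
From Eb, a minor sixth is 8 semitones down: G.

G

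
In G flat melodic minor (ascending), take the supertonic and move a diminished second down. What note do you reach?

The supertonic of Gb melodic minor (ascending) is Ab.
A diminished second (0 semitones) below Ab lands on the letter G, giving G#.

G#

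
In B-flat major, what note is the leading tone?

A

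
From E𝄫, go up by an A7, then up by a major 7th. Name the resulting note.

An augmented seventh up from Ebb is D (letter D, 12 semitones up).
A major seventh up from D is C# (letter C, 11 semitones up).

C#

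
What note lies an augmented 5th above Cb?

G

C up a perfect fifth is G, so the target letter is G.
From Cb, an augmented fifth is 8 semitones up: G.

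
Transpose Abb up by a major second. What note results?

A up a major second is B, so the target letter is B.
From Abb, a major second is 2 semitones up: Bbb.

Bbb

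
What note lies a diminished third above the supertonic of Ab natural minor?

The supertonic of Ab natural minor is Bb.
A diminished third (2 semitones) above Bb lands on the letter D, giving Dbb.

Dbb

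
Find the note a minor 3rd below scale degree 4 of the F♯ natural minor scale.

G#

Scale degree 4 of F# natural minor is B.
A minor third (3 semitones) below B lands on the letter G, giving G#.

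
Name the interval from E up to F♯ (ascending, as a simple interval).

major second

Counting letters E–F gives a second.
E→F# = 2 semitones, exactly the major second.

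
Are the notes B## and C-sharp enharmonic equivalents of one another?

B## is pitch class 1; C# is pitch class 1.
All spellings map to pitch class 1, so they are enharmonically equivalent.

Yes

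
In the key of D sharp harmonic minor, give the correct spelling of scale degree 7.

C##

Degree 7 takes the letter 6 steps above D, which is C.
In harmonic minor, degree 7 sits 11 semitones above the tonic. D# + 11 semitones is pitch class 2, spelled on C as C##.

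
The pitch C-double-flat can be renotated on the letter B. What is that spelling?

Cbb is pitch class 10. The letter B alone is pitch class 11.
To reach pitch class 10 from B requires an offset of -1 semitone, i.e. flat: Bb.

Bb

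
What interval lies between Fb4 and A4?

augmented third

Counting letters F–G–A gives a third.
Fb→A = 5 semitones, 1 wider than the major third (4), so augmented.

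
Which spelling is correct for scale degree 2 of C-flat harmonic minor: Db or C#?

Each scale degree takes a distinct letter name. Degree 2 of a scale on C must use the letter D.
Db and C# are enharmonically the same pitch, but only Db uses the letter D, so it is the correct spelling here.

Db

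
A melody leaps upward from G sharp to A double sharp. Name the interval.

augmented second

The letter names run G→A, a span of 1 letter step, so the interval is some kind of second.
G# to A## is 3 semitones. A major second is 2, so 3 makes it augmented.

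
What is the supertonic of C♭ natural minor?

Degree 2 takes the letter 1 step above C, which is D.
In natural minor, degree 2 sits 2 semitones above the tonic. Cb + 2 semitones is pitch class 1, spelled on D as Db.

Db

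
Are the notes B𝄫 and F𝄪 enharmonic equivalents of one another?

No

Bbb is pitch class 9; F## is pitch class 7.
The pitch classes differ (9 vs. 7), so they are not enharmonic equivalents.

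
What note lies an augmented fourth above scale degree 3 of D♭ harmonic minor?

Bb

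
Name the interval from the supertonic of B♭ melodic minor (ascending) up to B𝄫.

diminished seventh

The supertonic of Bb melodic minor (ascending) is C.
C up to Bbb: letters C→B make it a seventh; 9 semitones makes it diminished.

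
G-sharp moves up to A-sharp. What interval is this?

The letter names run G→A, a span of 1 letter step, so the interval is some kind of second.
G# to A# is 2 semitones. A major second is 2, so 2 makes it major.

major second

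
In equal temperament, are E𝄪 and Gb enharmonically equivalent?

E## is pitch class 6; Gb is pitch class 6.
All spellings map to pitch class 6, so they are enharmonically equivalent.

Yes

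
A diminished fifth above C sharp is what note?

G

A fifth above C lands on the letter G.
A diminished fifth spans 6 semitones, so C# moves to pitch class 7. On the letter G that is G.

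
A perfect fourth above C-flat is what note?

Fb

A fourth above C lands on the letter F.
A perfect fourth spans 5 semitones, so Cb moves to pitch class 4. On the letter F that is Fb.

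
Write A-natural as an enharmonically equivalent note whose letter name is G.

A is pitch class 9. The letter G alone is pitch class 7.
To reach pitch class 9 from G requires an offset of +2 semitones, i.e. double sharp: G##.

G##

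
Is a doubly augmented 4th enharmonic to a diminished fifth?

No

A doubly augmented fourth spans 7 semitones; a diminished fifth spans 6.
The spans differ, so they are not enharmonic equivalents.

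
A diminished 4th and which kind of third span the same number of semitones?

A diminished fourth spans 4 semitones.
A third spanning 4 semitones is major (the major third is 4).

major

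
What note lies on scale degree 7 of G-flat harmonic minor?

The Gb harmonic minor scale runs Gb Ab Bbb Cb Db Ebb F.
Degree 7 is F.

F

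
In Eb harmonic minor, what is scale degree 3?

Degree 3 takes the letter 2 steps above E, which is G.
In harmonic minor, degree 3 sits 3 semitones above the tonic. Eb + 3 semitones is pitch class 6, spelled on G as Gb.

Gb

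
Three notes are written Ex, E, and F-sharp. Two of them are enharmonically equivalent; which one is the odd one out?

In 12-tone equal temperament, enharmonic equivalents share a pitch class. E## is pitch class 6; E is pitch class 4; F# is pitch class 6.
E## and F# share pitch class 6, while E is pitch class 4.

E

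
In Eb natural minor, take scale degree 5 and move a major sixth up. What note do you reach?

G

Scale degree 5 of Eb natural minor is Bb.
A major sixth (9 semitones) above Bb lands on the letter G, giving G.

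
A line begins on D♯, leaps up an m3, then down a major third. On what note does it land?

A minor third up from D# is F# (letter F, 3 semitones up).
A major third down from F# is D (letter D, 4 semitones down).

D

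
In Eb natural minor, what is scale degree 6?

Cb

The Eb natural minor scale runs Eb F Gb Ab Bb Cb Db.
Degree 6 is Cb.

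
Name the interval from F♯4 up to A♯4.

major third

Counting letters F–G–A gives a third.
F#→A# = 4 semitones, exactly the major third.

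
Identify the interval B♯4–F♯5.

Counting letters B–C–D–E–F gives a fifth.
B#→F# = 6 semitones, 1 narrower than the perfect fifth (7), so diminished.

diminished fifth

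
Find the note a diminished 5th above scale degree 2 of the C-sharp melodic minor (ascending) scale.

A

Scale degree 2 of C# melodic minor (ascending) is D#.
A diminished fifth (6 semitones) above D# lands on the letter A, giving A.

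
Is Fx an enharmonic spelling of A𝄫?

Yes

F## = pitch class 7 and Abb = pitch class 7 — the same pitch class, so they are enharmonic equivalents.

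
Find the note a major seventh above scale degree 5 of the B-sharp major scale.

E##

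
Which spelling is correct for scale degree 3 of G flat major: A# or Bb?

Each scale degree takes a distinct letter name. Degree 3 of a scale on G must use the letter B.
Bb and A# are enharmonically the same pitch, but only Bb uses the letter B, so it is the correct spelling here.

Bb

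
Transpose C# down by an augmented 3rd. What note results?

A third below C lands on the letter A.
An augmented third spans 5 semitones, so C# moves to pitch class 8. On the letter A that is Ab.

Ab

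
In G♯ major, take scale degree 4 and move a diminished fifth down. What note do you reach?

F##

Scale degree 4 of G# major is C#.
A diminished fifth (6 semitones) below C# lands on the letter F, giving F##.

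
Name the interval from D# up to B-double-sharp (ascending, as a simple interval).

Counting letters D–E–F–G–A–B gives a sixth.
D#→B## = 10 semitones, 1 wider than the major sixth (9), so augmented.

augmented sixth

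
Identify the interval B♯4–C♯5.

minor second

The letter names run B→C, a span of 1 letter step, so the interval is some kind of second.
B# to C# is 1 semitone. A major second is 2, so 1 makes it minor.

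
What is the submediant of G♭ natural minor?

Ebb

Degree 6 takes the letter 5 steps above G, which is E.
In natural minor, degree 6 sits 8 semitones above the tonic. Gb + 8 semitones is pitch class 2, spelled on E as Ebb.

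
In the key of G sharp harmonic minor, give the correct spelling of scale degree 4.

C#

The G# harmonic minor scale runs G# A# B C# D# E F##.
Degree 4 is C#.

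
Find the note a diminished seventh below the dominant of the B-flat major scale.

G#

The dominant of Bb major is F.
A diminished seventh (9 semitones) below F lands on the letter G, giving G#.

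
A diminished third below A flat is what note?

F#

A down a major third is F, so the target letter is F.
From Ab, a diminished third is 2 semitones down: F#.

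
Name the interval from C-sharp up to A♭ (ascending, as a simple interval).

Counting letters C–D–E–F–G–A gives a sixth.
C#→Ab = 7 semitones, 2 narrower than the major sixth (9), so diminished.

diminished sixth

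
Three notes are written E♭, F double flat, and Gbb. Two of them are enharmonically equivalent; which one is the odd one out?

In 12-tone equal temperament, enharmonic equivalents share a pitch class. Eb is pitch class 3; Fbb is pitch class 3; Gbb is pitch class 5.
Eb and Fbb share pitch class 3, while Gbb is pitch class 5.

Gbb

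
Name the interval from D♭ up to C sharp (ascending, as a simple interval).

augmented seventh

The letter names run D→C, a span of 6 letter steps, so the interval is some kind of seventh.
Db to C# is 12 semitones. A major seventh is 11, so 12 makes it augmented.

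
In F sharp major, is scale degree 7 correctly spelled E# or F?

E#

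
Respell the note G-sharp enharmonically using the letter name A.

Plain A sits 1 semitone above G#, so on the letter A the same pitch needs a flat: Ab.

Ab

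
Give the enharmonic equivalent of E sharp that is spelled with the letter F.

F

E# is pitch class 5. The letter F alone is pitch class 5.
Pitch class 5 on F needs no accidental: F.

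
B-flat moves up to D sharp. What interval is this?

augmented third

Counting letters B–C–D gives a third.
Bb→D# = 5 semitones, 1 wider than the major third (4), so augmented.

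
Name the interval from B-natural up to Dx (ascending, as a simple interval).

augmented third

Counting letters B–C–D gives a third.
B→D## = 5 semitones, 1 wider than the major third (4), so augmented.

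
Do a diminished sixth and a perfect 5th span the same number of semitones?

A diminished sixth spans 7 semitones; a perfect fifth spans 7.
They are enharmonically equivalent.

Yes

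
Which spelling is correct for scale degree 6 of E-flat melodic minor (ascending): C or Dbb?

Each scale degree takes a distinct letter name. Degree 6 of a scale on E must use the letter C.
C and Dbb are enharmonically the same pitch, but only C uses the letter C, so it is the correct spelling here.

C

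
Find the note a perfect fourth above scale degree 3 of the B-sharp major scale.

G##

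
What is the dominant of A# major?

E#

Degree 5 takes the letter 4 steps above A, which is E.
In major, degree 5 sits 7 semitones above the tonic. A# + 7 semitones is pitch class 5, spelled on E as E#.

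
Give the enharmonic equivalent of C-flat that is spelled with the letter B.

B

Cb is pitch class 11. The letter B alone is pitch class 11.
Pitch class 11 on B needs no accidental: B.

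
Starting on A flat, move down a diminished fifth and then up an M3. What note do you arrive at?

A diminished fifth down from Ab is D (letter D, 6 semitones down).
A major third up from D is F# (letter F, 4 semitones up).

F#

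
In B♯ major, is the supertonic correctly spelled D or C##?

C##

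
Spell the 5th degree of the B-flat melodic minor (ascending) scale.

F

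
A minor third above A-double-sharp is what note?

C##

A third above A lands on the letter C.
A minor third spans 3 semitones, so A## moves to pitch class 2. On the letter C that is C##.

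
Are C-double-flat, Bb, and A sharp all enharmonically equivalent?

Yes

Cbb = pitch class 10 and Bb = pitch class 10 and A# = pitch class 10 — the same pitch class, so they are enharmonic equivalents.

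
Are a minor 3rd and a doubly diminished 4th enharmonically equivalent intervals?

A minor third spans 3 semitones; a doubly diminished fourth spans 3.
They are enharmonically equivalent.

Yes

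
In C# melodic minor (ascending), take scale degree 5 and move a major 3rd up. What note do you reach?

Scale degree 5 of C# melodic minor (ascending) is G#.
A major third (4 semitones) above G# lands on the letter B, giving B#.

B#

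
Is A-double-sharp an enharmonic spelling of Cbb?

No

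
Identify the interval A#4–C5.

diminished third

The letter names run A→C, a span of 2 letter steps, so the interval is some kind of third.
A# to C is 2 semitones. A major third is 4, so 2 makes it diminished.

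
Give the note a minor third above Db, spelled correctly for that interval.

D up a major third is F#, so the target letter is F.
From Db, a minor third is 3 semitones up: Fb.

Fb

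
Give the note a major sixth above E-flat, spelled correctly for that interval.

E up a major sixth is C#, so the target letter is C.
From Eb, a major sixth is 9 semitones up: C.

C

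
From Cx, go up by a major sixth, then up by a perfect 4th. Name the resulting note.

A major sixth up from C## is A## (letter A, 9 semitones up).
A perfect fourth up from A## is D## (letter D, 5 semitones up).

D##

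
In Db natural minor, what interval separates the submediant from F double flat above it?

diminished fifth

The submediant of Db natural minor is Bbb.
Bbb up to Fbb: letters B→F make it a fifth; 6 semitones makes it diminished.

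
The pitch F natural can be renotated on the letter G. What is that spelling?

Gbb

F is pitch class 5. The letter G alone is pitch class 7.
To reach pitch class 5 from G requires an offset of -2 semitones, i.e. double flat: Gbb.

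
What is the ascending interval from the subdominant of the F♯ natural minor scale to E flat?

diminished fourth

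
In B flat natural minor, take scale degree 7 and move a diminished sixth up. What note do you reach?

Scale degree 7 of Bb natural minor is Ab.
A diminished sixth (7 semitones) above Ab lands on the letter F, giving Fbb.

Fbb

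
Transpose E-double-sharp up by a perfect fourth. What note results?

E up a perfect fourth is A, so the target letter is A.
From E##, a perfect fourth is 5 semitones up: A##.

A##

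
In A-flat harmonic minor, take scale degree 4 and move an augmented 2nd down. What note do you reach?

Scale degree 4 of Ab harmonic minor is Db.
An augmented second (3 semitones) below Db lands on the letter C, giving Cbb.

Cbb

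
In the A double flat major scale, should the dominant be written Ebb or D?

Each scale degree takes a distinct letter name. Degree 5 of a scale on A must use the letter E.
Ebb and D are enharmonically the same pitch, but only Ebb uses the letter E, so it is the correct spelling here.

Ebb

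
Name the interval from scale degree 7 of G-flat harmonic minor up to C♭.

Scale degree 7 of Gb harmonic minor is F.
F up to Cb: letters F→C make it a fifth; 6 semitones makes it diminished.

diminished fifth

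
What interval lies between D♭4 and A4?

Counting letters D–E–F–G–A gives a fifth.
Db→A = 8 semitones, 1 wider than the perfect fifth (7), so augmented.

augmented fifth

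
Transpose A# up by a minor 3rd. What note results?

A third above A lands on the letter C.
A minor third spans 3 semitones, so A# moves to pitch class 1. On the letter C that is C#.

C#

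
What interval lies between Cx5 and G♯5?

Counting letters C–D–E–F–G gives a fifth.
C##→G# = 6 semitones, 1 narrower than the perfect fifth (7), so diminished.

diminished fifth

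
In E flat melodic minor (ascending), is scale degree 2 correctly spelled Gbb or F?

Each scale degree takes a distinct letter name. Degree 2 of a scale on E must use the letter F.
F and Gbb are enharmonically the same pitch, but only F uses the letter F, so it is the correct spelling here.

F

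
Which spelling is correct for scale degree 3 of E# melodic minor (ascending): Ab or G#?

Each scale degree takes a distinct letter name. Degree 3 of a scale on E must use the letter G.
G# and Ab are enharmonically the same pitch, but only G# uses the letter G, so it is the correct spelling here.

G#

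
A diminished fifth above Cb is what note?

A fifth above C lands on the letter G.
A diminished fifth spans 6 semitones, so Cb moves to pitch class 5. On the letter G that is Gbb.

Gbb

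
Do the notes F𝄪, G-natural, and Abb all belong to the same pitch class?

F## is pitch class 7; G is pitch class 7; Abb is pitch class 7.
All spellings map to pitch class 7, so they are enharmonically equivalent.

Yes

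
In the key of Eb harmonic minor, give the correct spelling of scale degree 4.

Degree 4 takes the letter 3 steps above E, which is A.
In harmonic minor, degree 4 sits 5 semitones above the tonic. Eb + 5 semitones is pitch class 8, spelled on A as Ab.

Ab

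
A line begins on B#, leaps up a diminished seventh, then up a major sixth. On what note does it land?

F#

A diminished seventh up from B# is A (letter A, 9 semitones up).
A major sixth up from A is F# (letter F, 9 semitones up).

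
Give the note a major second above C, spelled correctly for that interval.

D

A second above C lands on the letter D.
A major second spans 2 semitones, so C moves to pitch class 2. On the letter D that is D.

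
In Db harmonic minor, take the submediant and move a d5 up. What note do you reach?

Fbb

The submediant of Db harmonic minor is Bbb.
A diminished fifth (6 semitones) above Bbb lands on the letter F, giving Fbb.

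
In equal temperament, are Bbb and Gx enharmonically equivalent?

Bbb is pitch class 9; G## is pitch class 9.
All spellings map to pitch class 9, so they are enharmonically equivalent.

Yes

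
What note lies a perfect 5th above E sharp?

B#

A fifth above E lands on the letter B.
A perfect fifth spans 7 semitones, so E# moves to pitch class 0. On the letter B that is B#.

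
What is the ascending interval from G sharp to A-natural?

minor second

Counting letters G–A gives a second.
G#→A = 1 semitone, 1 narrower than the major second (2), so minor.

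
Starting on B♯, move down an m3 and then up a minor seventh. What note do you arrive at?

F##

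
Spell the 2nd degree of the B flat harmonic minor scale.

Degree 2 takes the letter 1 step above B, which is C.
In harmonic minor, degree 2 sits 2 semitones above the tonic. Bb + 2 semitones is pitch class 0, spelled on C as C.

C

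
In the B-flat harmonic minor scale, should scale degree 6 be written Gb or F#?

Gb

Each scale degree takes a distinct letter name. Degree 6 of a scale on B must use the letter G.
Gb and F# are enharmonically the same pitch, but only Gb uses the letter G, so it is the correct spelling here.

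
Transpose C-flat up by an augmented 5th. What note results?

C up a perfect fifth is G, so the target letter is G.
From Cb, an augmented fifth is 8 semitones up: G.

G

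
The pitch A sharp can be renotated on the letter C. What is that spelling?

Plain C sits 2 semitones above A#, so on the letter C the same pitch needs a double flat: Cbb.

Cbb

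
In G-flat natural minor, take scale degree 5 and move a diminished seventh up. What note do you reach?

Scale degree 5 of Gb natural minor is Db.
A diminished seventh (9 semitones) above Db lands on the letter C, giving Cbb.

Cbb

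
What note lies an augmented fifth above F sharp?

F up a perfect fifth is C, so the target letter is C.
From F#, an augmented fifth is 8 semitones up: C##.

C##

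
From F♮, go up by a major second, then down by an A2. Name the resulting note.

Fb

A major second up from F is G (letter G, 2 semitones up).
An augmented second down from G is Fb (letter F, 3 semitones down).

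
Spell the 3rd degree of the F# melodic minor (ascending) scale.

Degree 3 takes the letter 2 steps above F, which is A.
In melodic minor (ascending), degree 3 sits 3 semitones above the tonic. F# + 3 semitones is pitch class 9, spelled on A as A.

A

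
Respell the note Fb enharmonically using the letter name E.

E

Plain E sits at the same pitch as Fb, so on the letter E the same pitch needs a natural: E.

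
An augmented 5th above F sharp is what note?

F up a perfect fifth is C, so the target letter is C.
From F#, an augmented fifth is 8 semitones up: C##.

C##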